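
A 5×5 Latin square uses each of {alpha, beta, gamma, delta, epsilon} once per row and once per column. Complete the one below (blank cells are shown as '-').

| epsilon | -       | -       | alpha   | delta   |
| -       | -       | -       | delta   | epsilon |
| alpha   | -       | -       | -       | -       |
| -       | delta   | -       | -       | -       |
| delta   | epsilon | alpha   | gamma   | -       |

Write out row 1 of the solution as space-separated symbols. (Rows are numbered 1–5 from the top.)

epsilon gamma beta alpha delta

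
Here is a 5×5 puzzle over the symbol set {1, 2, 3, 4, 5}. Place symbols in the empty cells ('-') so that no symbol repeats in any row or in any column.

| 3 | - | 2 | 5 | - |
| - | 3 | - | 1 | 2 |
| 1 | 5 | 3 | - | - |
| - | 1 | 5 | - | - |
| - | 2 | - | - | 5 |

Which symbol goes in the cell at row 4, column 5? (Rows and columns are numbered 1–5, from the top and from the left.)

At row 1, column 2: row 1 has {2,3,5}; column 2 has {1,2,3,5}; that leaves 4.
At row 1, column 5: row 1 has {2,3,4,5}; column 5 has {2,5}; that leaves 1.
At row 2, column 3: row 2 has {1,2,3}; column 3 has {2,3,5}; that leaves 4.
At row 3, column 5: row 3 has {1,3,5}; column 5 has {1,2,5}; that leaves 4.
At row 4, column 5: row 4 has {1,5}; column 5 has {1,2,4,5}; that leaves 3.

3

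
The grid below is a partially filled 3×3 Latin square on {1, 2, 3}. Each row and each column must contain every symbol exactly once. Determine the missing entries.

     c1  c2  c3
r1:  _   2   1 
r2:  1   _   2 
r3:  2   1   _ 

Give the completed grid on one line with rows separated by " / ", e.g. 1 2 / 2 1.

3 2 1 / 1 3 2 / 2 1 3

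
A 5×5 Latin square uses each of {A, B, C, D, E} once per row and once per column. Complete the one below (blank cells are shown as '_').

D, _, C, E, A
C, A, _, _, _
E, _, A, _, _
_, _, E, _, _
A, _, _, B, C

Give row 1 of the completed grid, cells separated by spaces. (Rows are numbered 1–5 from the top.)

D B C E A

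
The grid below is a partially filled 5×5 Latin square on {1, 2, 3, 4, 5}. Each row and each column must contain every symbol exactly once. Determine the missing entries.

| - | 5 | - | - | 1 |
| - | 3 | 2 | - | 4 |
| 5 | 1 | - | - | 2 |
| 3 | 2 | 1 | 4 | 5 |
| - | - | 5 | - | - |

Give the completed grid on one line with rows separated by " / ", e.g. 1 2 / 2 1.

4 5 3 2 1 / 1 3 2 5 4 / 5 1 4 3 2 / 3 2 1 4 5 / 2 4 5 1 3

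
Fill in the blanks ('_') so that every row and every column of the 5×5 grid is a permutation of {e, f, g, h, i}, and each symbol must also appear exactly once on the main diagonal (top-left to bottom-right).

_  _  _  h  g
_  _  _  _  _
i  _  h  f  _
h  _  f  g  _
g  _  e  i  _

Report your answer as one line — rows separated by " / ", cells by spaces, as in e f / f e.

e f i h g / f i g e h / i g h f e / h e f g i / g h e i f

Cell (r1,c3): row 1 has {g,h}; column 3 has {e,f,h} → i.
Cell (r2,c3): row 2 is empty so far; column 3 has {e,f,h,i} → g.
Cell (r2,c4): row 2 has {g}; column 4 has {f,g,h,i} → e.
Cell (r3,c5): row 3 has {f,h,i}; column 5 has {g} → e.
Cell (r4,c5): row 4 has {f,g,h}; column 5 has {e,g} → i.
Cell (r5,c5): row 5 has {e,g,i}; column 5 has {e,g,i}; the diagonal has {g,h} → f.
Cell (r1,c1): row 1 has {g,h,i}; column 1 has {g,h,i}; the diagonal has {f,g,h} → e.
Cell (r1,c2): row 1 has {e,g,h,i}; column 2 is empty so far → f.
Cell (r2,c1): row 2 has {e,g}; column 1 has {e,g,h,i} → f.
Cell (r2,c2): row 2 has {e,f,g}; column 2 has {f}; the diagonal has {e,f,g,h} → i.
Cell (r2,c5): row 2 has {e,f,g,i}; column 5 has {e,f,g,i} → h.
Cell (r3,c2): row 3 has {e,f,h,i}; column 2 has {f,i} → g.
Cell (r4,c2): row 4 has {f,g,h,i}; column 2 has {f,g,i} → e.
Cell (r5,c2): row 5 has {e,f,g,i}; column 2 has {e,f,g,i} → h.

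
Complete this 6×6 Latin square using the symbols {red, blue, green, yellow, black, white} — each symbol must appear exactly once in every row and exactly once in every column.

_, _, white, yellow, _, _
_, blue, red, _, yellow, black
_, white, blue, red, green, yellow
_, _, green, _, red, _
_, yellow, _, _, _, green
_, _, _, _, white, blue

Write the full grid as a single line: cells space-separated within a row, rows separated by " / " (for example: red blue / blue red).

blue green white yellow black red / white blue red green yellow black / black white blue red green yellow / yellow black green blue red white / red yellow black white blue green / green red yellow black white blue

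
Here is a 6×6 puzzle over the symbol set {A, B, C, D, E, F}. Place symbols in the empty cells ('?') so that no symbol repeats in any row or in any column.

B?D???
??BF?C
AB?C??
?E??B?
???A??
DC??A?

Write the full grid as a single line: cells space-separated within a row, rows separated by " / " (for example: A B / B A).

(r1,c4): row 1 has {B,D}; column 4 has {A,C,F}, so it must be E.
(r2,c1): row 2 has {B,C,F}; column 1 has {A,B,D}, so it must be E.
(r2,c5): row 2 has {B,C,E,F}; column 5 has {A,B}, so it must be D.
(r4,c4): row 4 has {B,E}; column 4 has {A,C,E,F}, so it must be D.
(r6,c4): row 6 has {A,C,D}; column 4 has {A,C,D,E,F}, so it must be B.
(r2,c2): row 2 has {B,C,D,E,F}; column 2 has {B,C,E}, so it must be A.
(r1,c2): row 1 has {B,D,E}; column 2 has {A,B,C,E}, so it must be F.
(r1,c5): row 1 has {B,D,E,F}; column 5 has {A,B,D}, so it must be C.
(r1,c6): row 1 has {B,C,D,E,F}; column 6 has {C}, so it must be A.
(r4,c6): row 4 has {B,D,E}; column 6 has {A,C}, so it must be F.
(r5,c2): row 5 has {A}; column 2 has {A,B,C,E,F}, so it must be D.
(r6,c6): row 6 has {A,B,C,D}; column 6 has {A,C,F}, so it must be E.
(r3,c6): row 3 has {A,B,C}; column 6 has {A,C,E,F}, so it must be D.
(r4,c1): row 4 has {B,D,E,F}; column 1 has {A,B,D,E}, so it must be C.
(r4,c3): row 4 has {B,C,D,E,F}; column 3 has {B,D}, so it must be A.
(r5,c1): row 5 has {A,D}; column 1 has {A,B,C,D,E}, so it must be F.
(r5,c5): row 5 has {A,D,F}; column 5 has {A,B,C,D}, so it must be E.
(r5,c6): row 5 has {A,D,E,F}; column 6 has {A,C,D,E,F}, so it must be B.
(r6,c3): row 6 has {A,B,C,D,E}; column 3 has {A,B,D}, so it must be F.
(r3,c3): row 3 has {A,B,C,D}; column 3 has {A,B,D,F}, so it must be E.
(r3,c5): row 3 has {A,B,C,D,E}; column 5 has {A,B,C,D,E}, so it must be F.
(r5,c3): row 5 has {A,B,D,E,F}; column 3 has {A,B,D,E,F}, so it must be C.

B F D E C A / E A B F D C / A B E C F D / C E A D B F / F D C A E B / D C F B A E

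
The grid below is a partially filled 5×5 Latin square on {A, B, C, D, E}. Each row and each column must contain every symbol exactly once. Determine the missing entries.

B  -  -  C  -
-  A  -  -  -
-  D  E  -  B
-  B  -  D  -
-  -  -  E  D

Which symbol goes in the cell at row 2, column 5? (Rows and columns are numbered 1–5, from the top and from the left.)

E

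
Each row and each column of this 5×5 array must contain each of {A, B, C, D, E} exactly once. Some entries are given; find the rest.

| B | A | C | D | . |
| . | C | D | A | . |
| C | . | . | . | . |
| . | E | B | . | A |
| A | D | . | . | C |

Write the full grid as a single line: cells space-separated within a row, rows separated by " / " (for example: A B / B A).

B A C D E / E C D A B / C B A E D / D E B C A / A D E B C

(r1,c5) = E
(r2,c1) = E
(r2,c5) = B
(r3,c2) = B
(r3,c4) = E
(r3,c5) = D
(r4,c1) = D
(r4,c4) = C
(r5,c3) = E
(r5,c4) = B
(r3,c3) = A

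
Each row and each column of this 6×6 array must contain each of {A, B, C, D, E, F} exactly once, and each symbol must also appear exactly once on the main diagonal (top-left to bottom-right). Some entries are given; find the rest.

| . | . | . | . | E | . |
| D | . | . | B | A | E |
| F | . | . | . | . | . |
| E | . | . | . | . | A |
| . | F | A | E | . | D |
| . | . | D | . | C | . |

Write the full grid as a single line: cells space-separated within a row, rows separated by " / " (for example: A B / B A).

Cell (r2,c2): row 2 has {A,B,D,E}; column 2 has {F}; the diagonal is empty so far → C.
Cell (r2,c3): row 2 has {A,B,C,D,E}; column 3 has {A,D} → F.
Cell (r5,c5): row 5 has {A,D,E,F}; column 5 has {A,C,E}; the diagonal has {C} → B.
Cell (r6,c6): row 6 has {C,D}; column 6 has {A,D,E}; the diagonal has {B,C} → F.
Cell (r1,c1): row 1 has {E}; column 1 has {D,E,F}; the diagonal has {B,C,F} → A.
Cell (r3,c3): row 3 has {F}; column 3 has {A,D,F}; the diagonal has {A,B,C,F} → E.
Cell (r3,c5): row 3 has {E,F}; column 5 has {A,B,C,E} → D.
Cell (r4,c4): row 4 has {A,E}; column 4 has {B,E}; the diagonal has {A,B,C,E,F} → D.
Cell (r4,c5): row 4 has {A,D,E}; column 5 has {A,B,C,D,E} → F.
Cell (r5,c1): row 5 has {A,B,D,E,F}; column 1 has {A,D,E,F} → C.
Cell (r6,c1): row 6 has {C,D,F}; column 1 has {A,C,D,E,F} → B.
Cell (r6,c4): row 6 has {B,C,D,F}; column 4 has {B,D,E} → A.
Cell (r3,c4): row 3 has {D,E,F}; column 4 has {A,B,D,E} → C.
Cell (r3,c6): row 3 has {C,D,E,F}; column 6 has {A,D,E,F} → B.
Cell (r4,c2): row 4 has {A,D,E,F}; column 2 has {C,F} → B.
Cell (r4,c3): row 4 has {A,B,D,E,F}; column 3 has {A,D,E,F} → C.
Cell (r6,c2): row 6 has {A,B,C,D,F}; column 2 has {B,C,F} → E.
Cell (r1,c2): row 1 has {A,E}; column 2 has {B,C,E,F} → D.
Cell (r1,c3): row 1 has {A,D,E}; column 3 has {A,C,D,E,F} → B.
Cell (r1,c4): row 1 has {A,B,D,E}; column 4 has {A,B,C,D,E} → F.
Cell (r1,c6): row 1 has {A,B,D,E,F}; column 6 has {A,B,D,E,F} → C.
Cell (r3,c2): row 3 has {B,C,D,E,F}; column 2 has {B,C,D,E,F} → A.

A D B F E C / D C F B A E / F A E C D B / E B C D F A / C F A E B D / B E D A C F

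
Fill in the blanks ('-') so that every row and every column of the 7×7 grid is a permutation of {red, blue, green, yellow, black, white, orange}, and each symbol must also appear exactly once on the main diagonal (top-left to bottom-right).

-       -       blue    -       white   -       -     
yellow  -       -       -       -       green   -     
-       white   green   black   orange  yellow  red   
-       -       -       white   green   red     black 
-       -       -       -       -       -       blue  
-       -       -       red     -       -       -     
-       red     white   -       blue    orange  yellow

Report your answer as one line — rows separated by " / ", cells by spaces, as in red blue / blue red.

red green blue yellow white black orange / yellow orange black blue red green white / blue white green black orange yellow red / orange blue yellow white green red black / green yellow red orange black white blue / white black orange red yellow blue green / black red white green blue orange yellow

(r1,c6): row 1 has {blue,white}; column 6 has {red,green,yellow,orange}, so it must be black.
(r3,c1): row 3 has {red,green,yellow,black,white,orange}; column 1 has {yellow}, so it must be blue.
(r4,c1): row 4 has {red,green,black,white}; column 1 has {blue,yellow}, so it must be orange.
(r4,c3): row 4 has {red,green,black,white,orange}; column 3 has {blue,green,white}, so it must be yellow.
(r5,c6): row 5 has {blue}; column 6 has {red,green,yellow,black,orange}, so it must be white.
(r6,c6): row 6 has {red}; column 6 has {red,green,yellow,black,white,orange}; the diagonal has {green,yellow,white}, so it must be blue.
(r7,c4): row 7 has {red,blue,yellow,white,orange}; column 4 has {red,black,white}, so it must be green.
(r1,c1): row 1 has {blue,black,white}; column 1 has {blue,yellow,orange}; the diagonal has {blue,green,yellow,white}, so it must be red.
(r4,c2): row 4 has {red,green,yellow,black,white,orange}; column 2 has {red,white}, so it must be blue.
(r5,c5): row 5 has {blue,white}; column 5 has {blue,green,white,orange}; the diagonal has {red,blue,green,yellow,white}, so it must be black.
(r6,c5): row 6 has {red,blue}; column 5 has {blue,green,black,white,orange}, so it must be yellow.
(r7,c1): row 7 has {red,blue,green,yellow,white,orange}; column 1 has {red,blue,yellow,orange}, so it must be black.
(r2,c2): row 2 has {green,yellow}; column 2 has {red,blue,white}; the diagonal has {red,blue,green,yellow,black,white}, so it must be orange.
(r2,c4): row 2 has {green,yellow,orange}; column 4 has {red,green,black,white}, so it must be blue.
(r2,c5): row 2 has {blue,green,yellow,orange}; column 5 has {blue,green,yellow,black,white,orange}, so it must be red.
(r2,c7): row 2 has {red,blue,green,yellow,orange}; column 7 has {red,blue,yellow,black}, so it must be white.
(r5,c1): row 5 has {blue,black,white}; column 1 has {red,blue,yellow,black,orange}, so it must be green.
(r5,c2): row 5 has {blue,green,black,white}; column 2 has {red,blue,white,orange}, so it must be yellow.
(r5,c4): row 5 has {blue,green,yellow,black,white}; column 4 has {red,blue,green,black,white}, so it must be orange.
(r6,c1): row 6 has {red,blue,yellow}; column 1 has {red,blue,green,yellow,black,orange}, so it must be white.
(r1,c2): row 1 has {red,blue,black,white}; column 2 has {red,blue,yellow,white,orange}, so it must be green.
(r1,c4): row 1 has {red,blue,green,black,white}; column 4 has {red,blue,green,black,white,orange}, so it must be yellow.
(r1,c7): row 1 has {red,blue,green,yellow,black,white}; column 7 has {red,blue,yellow,black,white}, so it must be orange.
(r2,c3): row 2 has {red,blue,green,yellow,white,orange}; column 3 has {blue,green,yellow,white}, so it must be black.
(r5,c3): row 5 has {blue,green,yellow,black,white,orange}; column 3 has {blue,green,yellow,black,white}, so it must be red.
(r6,c2): row 6 has {red,blue,yellow,white}; column 2 has {red,blue,green,yellow,white,orange}, so it must be black.
(r6,c3): row 6 has {red,blue,yellow,black,white}; column 3 has {red,blue,green,yellow,black,white}, so it must be orange.
(r6,c7): row 6 has {red,blue,yellow,black,white,orange}; column 7 has {red,blue,yellow,black,white,orange}, so it must be green.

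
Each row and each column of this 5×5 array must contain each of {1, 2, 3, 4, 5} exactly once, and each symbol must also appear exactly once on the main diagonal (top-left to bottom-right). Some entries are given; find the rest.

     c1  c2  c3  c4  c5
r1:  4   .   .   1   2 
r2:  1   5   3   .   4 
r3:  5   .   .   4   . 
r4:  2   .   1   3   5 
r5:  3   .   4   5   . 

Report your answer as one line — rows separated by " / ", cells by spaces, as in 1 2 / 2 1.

4 3 5 1 2 / 1 5 3 2 4 / 5 1 2 4 3 / 2 4 1 3 5 / 3 2 4 5 1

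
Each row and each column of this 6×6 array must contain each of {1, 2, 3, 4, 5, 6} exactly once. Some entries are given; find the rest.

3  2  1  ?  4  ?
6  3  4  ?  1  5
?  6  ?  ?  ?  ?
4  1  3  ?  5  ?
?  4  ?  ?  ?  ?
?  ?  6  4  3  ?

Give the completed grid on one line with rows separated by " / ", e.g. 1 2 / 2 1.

At row 1, column 6: row 1 has {1,2,3,4}; column 6 has {5}; that leaves 6.
At row 2, column 4: row 2 has {1,3,4,5,6}; column 4 has {4}; that leaves 2.
At row 3, column 5: row 3 has {6}; column 5 has {1,3,4,5}; that leaves 2.
At row 4, column 4: row 4 has {1,3,4,5}; column 4 has {2,4}; that leaves 6.
At row 4, column 6: row 4 has {1,3,4,5,6}; column 6 has {5,6}; that leaves 2.
At row 5, column 5: row 5 has {4}; column 5 has {1,2,3,4,5}; that leaves 6.
At row 6, column 2: row 6 has {3,4,6}; column 2 has {1,2,3,4,6}; that leaves 5.
At row 6, column 6: row 6 has {3,4,5,6}; column 6 has {2,5,6}; that leaves 1.
At row 1, column 4: row 1 has {1,2,3,4,6}; column 4 has {2,4,6}; that leaves 5.
At row 3, column 3: row 3 has {2,6}; column 3 has {1,3,4,6}; that leaves 5.
At row 5, column 3: row 5 has {4,6}; column 3 has {1,3,4,5,6}; that leaves 2.
At row 5, column 6: row 5 has {2,4,6}; column 6 has {1,2,5,6}; that leaves 3.
At row 6, column 1: row 6 has {1,3,4,5,6}; column 1 has {3,4,6}; that leaves 2.
At row 3, column 1: row 3 has {2,5,6}; column 1 has {2,3,4,6}; that leaves 1.
At row 3, column 4: row 3 has {1,2,5,6}; column 4 has {2,4,5,6}; that leaves 3.
At row 3, column 6: row 3 has {1,2,3,5,6}; column 6 has {1,2,3,5,6}; that leaves 4.
At row 5, column 1: row 5 has {2,3,4,6}; column 1 has {1,2,3,4,6}; that leaves 5.
At row 5, column 4: row 5 has {2,3,4,5,6}; column 4 has {2,3,4,5,6}; that leaves 1.

3 2 1 5 4 6 / 6 3 4 2 1 5 / 1 6 5 3 2 4 / 4 1 3 6 5 2 / 5 4 2 1 6 3 / 2 5 6 4 3 1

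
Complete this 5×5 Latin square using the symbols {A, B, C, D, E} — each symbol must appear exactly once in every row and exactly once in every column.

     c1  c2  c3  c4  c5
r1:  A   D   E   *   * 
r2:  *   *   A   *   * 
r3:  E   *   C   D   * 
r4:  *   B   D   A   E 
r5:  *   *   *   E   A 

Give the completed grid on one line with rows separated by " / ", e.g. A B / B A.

A D E B C / B E A C D / E A C D B / C B D A E / D C B E A

(r3,c2) = A
(r3,c5) = B
(r4,c1) = C
(r5,c2) = C
(r5,c3) = B
(r1,c5) = C
(r2,c2) = E
(r2,c5) = D
(r5,c1) = D
(r1,c4) = B
(r2,c1) = B
(r2,c4) = C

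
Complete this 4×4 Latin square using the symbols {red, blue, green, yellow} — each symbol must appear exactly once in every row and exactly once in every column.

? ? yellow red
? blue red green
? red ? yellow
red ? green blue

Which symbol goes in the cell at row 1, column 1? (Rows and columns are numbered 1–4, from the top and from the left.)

At row 1, column 2: row 1 has {red,yellow}; column 2 has {red,blue}; that leaves green.
At row 2, column 1: row 2 has {red,blue,green}; column 1 has {red}; that leaves yellow.
At row 3, column 3: row 3 has {red,yellow}; column 3 has {red,green,yellow}; that leaves blue.
At row 4, column 2: row 4 has {red,blue,green}; column 2 has {red,blue,green}; that leaves yellow.
At row 1, column 1: row 1 has {red,green,yellow}; column 1 has {red,yellow}; that leaves blue.

blue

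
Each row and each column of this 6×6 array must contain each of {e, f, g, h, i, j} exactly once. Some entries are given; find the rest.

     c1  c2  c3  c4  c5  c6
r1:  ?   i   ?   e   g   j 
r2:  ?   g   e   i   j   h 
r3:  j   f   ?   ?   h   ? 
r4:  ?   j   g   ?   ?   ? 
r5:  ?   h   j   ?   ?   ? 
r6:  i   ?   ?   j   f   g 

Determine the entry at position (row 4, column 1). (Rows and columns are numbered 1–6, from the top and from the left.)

e

At row 2, column 1: row 2 has {e,g,h,i,j}; column 1 has {i,j}; that leaves f.
At row 3, column 3: row 3 has {f,h,j}; column 3 has {e,g,j}; that leaves i.
At row 3, column 4: row 3 has {f,h,i,j}; column 4 has {e,i,j}; that leaves g.
At row 3, column 6: row 3 has {f,g,h,i,j}; column 6 has {g,h,j}; that leaves e.
At row 5, column 4: row 5 has {h,j}; column 4 has {e,g,i,j}; that leaves f.
At row 5, column 6: row 5 has {f,h,j}; column 6 has {e,g,h,j}; that leaves i.
At row 6, column 2: row 6 has {f,g,i,j}; column 2 has {f,g,h,i,j}; that leaves e.
At row 6, column 3: row 6 has {e,f,g,i,j}; column 3 has {e,g,i,j}; that leaves h.
At row 1, column 1: row 1 has {e,g,i,j}; column 1 has {f,i,j}; that leaves h.
At row 1, column 3: row 1 has {e,g,h,i,j}; column 3 has {e,g,h,i,j}; that leaves f.
At row 4, column 1: row 4 has {g,j}; column 1 has {f,h,i,j}; that leaves e.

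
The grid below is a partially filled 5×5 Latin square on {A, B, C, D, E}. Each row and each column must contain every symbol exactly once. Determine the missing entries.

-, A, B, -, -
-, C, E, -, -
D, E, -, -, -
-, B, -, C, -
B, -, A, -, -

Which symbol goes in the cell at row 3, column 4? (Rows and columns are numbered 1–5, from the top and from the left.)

A

row 2 has {C,E}; column 1 has {B,D} — only A is left for (r2,c1).
row 3 has {D,E}; column 3 has {A,B,E} — only C is left for (r3,c3).
row 4 has {B,C}; column 1 has {A,B,D} — only E is left for (r4,c1).
row 4 has {B,C,E}; column 3 has {A,B,C,E} — only D is left for (r4,c3).
row 4 has {B,C,D,E}; column 5 is empty so far — only A is left for (r4,c5).
row 5 has {A,B}; column 2 has {A,B,C,E} — only D is left for (r5,c2).
row 5 has {A,B,D}; column 4 has {C} — only E is left for (r5,c4).
row 5 has {A,B,D,E}; column 5 has {A} — only C is left for (r5,c5).
row 1 has {A,B}; column 1 has {A,B,D,E} — only C is left for (r1,c1).
row 1 has {A,B,C}; column 4 has {C,E} — only D is left for (r1,c4).
row 1 has {A,B,C,D}; column 5 has {A,C} — only E is left for (r1,c5).
row 2 has {A,C,E}; column 4 has {C,D,E} — only B is left for (r2,c4).
row 2 has {A,B,C,E}; column 5 has {A,C,E} — only D is left for (r2,c5).
row 3 has {C,D,E}; column 4 has {B,C,D,E} — only A is left for (r3,c4).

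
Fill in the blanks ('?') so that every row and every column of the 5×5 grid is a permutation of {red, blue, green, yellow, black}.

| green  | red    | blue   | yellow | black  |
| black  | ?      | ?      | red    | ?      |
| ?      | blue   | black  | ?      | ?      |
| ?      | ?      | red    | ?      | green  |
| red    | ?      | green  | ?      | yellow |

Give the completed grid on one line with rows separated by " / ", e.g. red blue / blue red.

Cell (r2,c3): row 2 has {red,black}; column 3 has {red,blue,green,black} → yellow.
Cell (r2,c5): row 2 has {red,yellow,black}; column 5 has {green,yellow,black} → blue.
Cell (r3,c1): row 3 has {blue,black}; column 1 has {red,green,black} → yellow.
Cell (r3,c4): row 3 has {blue,yellow,black}; column 4 has {red,yellow} → green.
Cell (r3,c5): row 3 has {blue,green,yellow,black}; column 5 has {blue,green,yellow,black} → red.
Cell (r4,c1): row 4 has {red,green}; column 1 has {red,green,yellow,black} → blue.
Cell (r4,c4): row 4 has {red,blue,green}; column 4 has {red,green,yellow} → black.
Cell (r5,c2): row 5 has {red,green,yellow}; column 2 has {red,blue} → black.
Cell (r5,c4): row 5 has {red,green,yellow,black}; column 4 has {red,green,yellow,black} → blue.
Cell (r2,c2): row 2 has {red,blue,yellow,black}; column 2 has {red,blue,black} → green.
Cell (r4,c2): row 4 has {red,blue,green,black}; column 2 has {red,blue,green,black} → yellow.

green red blue yellow black / black green yellow red blue / yellow blue black green red / blue yellow red black green / red black green blue yellow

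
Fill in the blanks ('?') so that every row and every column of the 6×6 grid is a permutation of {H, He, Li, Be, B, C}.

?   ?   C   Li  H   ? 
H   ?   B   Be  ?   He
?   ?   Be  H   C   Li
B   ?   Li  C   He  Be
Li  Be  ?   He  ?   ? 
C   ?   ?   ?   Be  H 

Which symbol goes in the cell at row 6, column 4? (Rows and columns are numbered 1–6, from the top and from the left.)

B

row 1 has {H,Li,C}; column 6 has {H,He,Li,Be} — only B is left for (r1,c6).
row 2 has {H,He,Be,B}; column 5 has {H,He,Be,C} — only Li is left for (r2,c5).
row 3 has {H,Li,Be,C}; column 1 has {H,Li,B,C} — only He is left for (r3,c1).
row 3 has {H,He,Li,Be,C}; column 2 has {Be} — only B is left for (r3,c2).
row 4 has {He,Li,Be,B,C}; column 2 has {Be,B} — only H is left for (r4,c2).
row 5 has {He,Li,Be}; column 3 has {Li,Be,B,C} — only H is left for (r5,c3).
row 5 has {H,He,Li,Be}; column 5 has {H,He,Li,Be,C} — only B is left for (r5,c5).
row 5 has {H,He,Li,Be,B}; column 6 has {H,He,Li,Be,B} — only C is left for (r5,c6).
row 6 has {H,Be,C}; column 3 has {H,Li,Be,B,C} — only He is left for (r6,c3).
row 6 has {H,He,Be,C}; column 4 has {H,He,Li,Be,C} — only B is left for (r6,c4).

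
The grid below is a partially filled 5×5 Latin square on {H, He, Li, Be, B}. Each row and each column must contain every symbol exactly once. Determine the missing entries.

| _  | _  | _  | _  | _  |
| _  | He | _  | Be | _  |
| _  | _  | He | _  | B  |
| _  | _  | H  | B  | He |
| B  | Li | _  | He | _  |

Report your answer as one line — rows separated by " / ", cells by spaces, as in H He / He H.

He B Li H Be / H He B Be Li / Be H He Li B / Li Be H B He / B Li Be He H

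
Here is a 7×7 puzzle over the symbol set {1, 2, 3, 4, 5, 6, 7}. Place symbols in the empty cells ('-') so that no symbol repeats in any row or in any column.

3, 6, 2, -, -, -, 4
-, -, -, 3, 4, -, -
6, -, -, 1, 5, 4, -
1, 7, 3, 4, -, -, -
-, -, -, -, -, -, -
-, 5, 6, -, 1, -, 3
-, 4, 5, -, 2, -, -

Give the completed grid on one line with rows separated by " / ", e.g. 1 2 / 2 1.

3 6 2 5 7 1 4 / 5 2 1 3 4 6 7 / 6 3 7 1 5 4 2 / 1 7 3 4 6 2 5 / 2 1 4 7 3 5 6 / 4 5 6 2 1 7 3 / 7 4 5 6 2 3 1

row 1 has {2,3,4,6}; column 5 has {1,2,4,5} — only 7 is left for (r1,c5).
row 3 has {1,4,5,6}; column 3 has {2,3,5,6} — only 7 is left for (r3,c3).
row 3 has {1,4,5,6,7}; column 7 has {3,4} — only 2 is left for (r3,c7).
row 4 has {1,3,4,7}; column 5 has {1,2,4,5,7} — only 6 is left for (r4,c5).
row 4 has {1,3,4,6,7}; column 7 has {2,3,4} — only 5 is left for (r4,c7).
row 5 is empty so far; column 5 has {1,2,4,5,6,7} — only 3 is left for (r5,c5).
row 7 has {2,4,5}; column 1 has {1,3,6} — only 7 is left for (r7,c1).
row 7 has {2,4,5,7}; column 4 has {1,3,4} — only 6 is left for (r7,c4).
row 7 has {2,4,5,6,7}; column 7 has {2,3,4,5} — only 1 is left for (r7,c7).
row 1 has {2,3,4,6,7}; column 4 has {1,3,4,6} — only 5 is left for (r1,c4).
row 1 has {2,3,4,5,6,7}; column 6 has {4} — only 1 is left for (r1,c6).
row 2 has {3,4}; column 3 has {2,3,5,6,7} — only 1 is left for (r2,c3).
row 3 has {1,2,4,5,6,7}; column 2 has {4,5,6,7} — only 3 is left for (r3,c2).
row 4 has {1,3,4,5,6,7}; column 6 has {1,4} — only 2 is left for (r4,c6).
row 5 has {3}; column 3 has {1,2,3,5,6,7} — only 4 is left for (r5,c3).
row 6 has {1,3,5,6}; column 6 has {1,2,4} — only 7 is left for (r6,c6).
row 7 has {1,2,4,5,6,7}; column 6 has {1,2,4,7} — only 3 is left for (r7,c6).
row 2 has {1,3,4}; column 2 has {3,4,5,6,7} — only 2 is left for (r2,c2).
row 5 has {3,4}; column 2 has {2,3,4,5,6,7} — only 1 is left for (r5,c2).
row 6 has {1,3,5,6,7}; column 4 has {1,3,4,5,6} — only 2 is left for (r6,c4).
row 2 has {1,2,3,4}; column 1 has {1,3,6,7} — only 5 is left for (r2,c1).
row 2 has {1,2,3,4,5}; column 6 has {1,2,3,4,7} — only 6 is left for (r2,c6).
row 2 has {1,2,3,4,5,6}; column 7 has {1,2,3,4,5} — only 7 is left for (r2,c7).
row 5 has {1,3,4}; column 1 has {1,3,5,6,7} — only 2 is left for (r5,c1).
row 5 has {1,2,3,4}; column 4 has {1,2,3,4,5,6} — only 7 is left for (r5,c4).
row 5 has {1,2,3,4,7}; column 6 has {1,2,3,4,6,7} — only 5 is left for (r5,c6).
row 5 has {1,2,3,4,5,7}; column 7 has {1,2,3,4,5,7} — only 6 is left for (r5,c7).
row 6 has {1,2,3,5,6,7}; column 1 has {1,2,3,5,6,7} — only 4 is left for (r6,c1).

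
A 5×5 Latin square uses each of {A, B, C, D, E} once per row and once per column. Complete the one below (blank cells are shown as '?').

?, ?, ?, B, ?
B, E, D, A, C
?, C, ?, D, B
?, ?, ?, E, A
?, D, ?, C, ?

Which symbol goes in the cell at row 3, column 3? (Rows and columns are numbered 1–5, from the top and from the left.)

A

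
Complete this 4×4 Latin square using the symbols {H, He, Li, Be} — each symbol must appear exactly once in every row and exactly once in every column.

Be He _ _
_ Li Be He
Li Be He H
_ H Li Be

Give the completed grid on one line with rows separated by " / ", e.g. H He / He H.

row 1 has {He,Be}; column 3 has {He,Li,Be} — only H is left for (r1,c3).
row 1 has {H,He,Be}; column 4 has {H,He,Be} — only Li is left for (r1,c4).
row 2 has {He,Li,Be}; column 1 has {Li,Be} — only H is left for (r2,c1).
row 4 has {H,Li,Be}; column 1 has {H,Li,Be} — only He is left for (r4,c1).

Be He H Li / H Li Be He / Li Be He H / He H Li Be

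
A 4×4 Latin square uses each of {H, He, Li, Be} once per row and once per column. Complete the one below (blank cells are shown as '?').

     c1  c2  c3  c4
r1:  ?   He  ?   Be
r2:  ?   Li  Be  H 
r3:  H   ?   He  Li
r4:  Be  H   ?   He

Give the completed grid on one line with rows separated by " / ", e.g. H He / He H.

Li He H Be / He Li Be H / H Be He Li / Be H Li He

row 1 has {He,Be}; column 1 has {H,Be} — only Li is left for (r1,c1).
row 1 has {He,Li,Be}; column 3 has {He,Be} — only H is left for (r1,c3).
row 2 has {H,Li,Be}; column 1 has {H,Li,Be} — only He is left for (r2,c1).
row 3 has {H,He,Li}; column 2 has {H,He,Li} — only Be is left for (r3,c2).
row 4 has {H,He,Be}; column 3 has {H,He,Be} — only Li is left for (r4,c3).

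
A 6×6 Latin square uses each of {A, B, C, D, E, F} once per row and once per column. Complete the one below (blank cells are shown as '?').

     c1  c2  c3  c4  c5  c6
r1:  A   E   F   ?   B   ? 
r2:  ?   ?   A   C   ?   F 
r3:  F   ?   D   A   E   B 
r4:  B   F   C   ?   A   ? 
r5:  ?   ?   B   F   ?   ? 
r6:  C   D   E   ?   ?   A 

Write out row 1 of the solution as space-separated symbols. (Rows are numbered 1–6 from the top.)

A E F D B C

At row 1, column 4: row 1 has {A,B,E,F}; column 4 has {A,C,F}; that leaves D.
At row 1, column 6: row 1 has {A,B,D,E,F}; column 6 has {A,B,F}; that leaves C.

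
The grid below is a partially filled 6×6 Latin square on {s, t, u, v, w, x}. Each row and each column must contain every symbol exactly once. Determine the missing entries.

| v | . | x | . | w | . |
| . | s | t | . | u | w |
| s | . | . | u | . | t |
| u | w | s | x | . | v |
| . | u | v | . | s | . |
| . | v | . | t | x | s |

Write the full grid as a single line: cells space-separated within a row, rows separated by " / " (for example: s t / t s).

v t x s w u / x s t v u w / s x w u v t / u w s x t v / t u v w s x / w v u t x s

(r1,c2): row 1 has {v,w,x}; column 2 has {s,u,v,w}, so it must be t.
(r1,c4): row 1 has {t,v,w,x}; column 4 has {t,u,x}, so it must be s.
(r1,c6): row 1 has {s,t,v,w,x}; column 6 has {s,t,v,w}, so it must be u.
(r2,c1): row 2 has {s,t,u,w}; column 1 has {s,u,v}, so it must be x.
(r2,c4): row 2 has {s,t,u,w,x}; column 4 has {s,t,u,x}, so it must be v.
(r3,c2): row 3 has {s,t,u}; column 2 has {s,t,u,v,w}, so it must be x.
(r3,c3): row 3 has {s,t,u,x}; column 3 has {s,t,v,x}, so it must be w.
(r3,c5): row 3 has {s,t,u,w,x}; column 5 has {s,u,w,x}, so it must be v.
(r4,c5): row 4 has {s,u,v,w,x}; column 5 has {s,u,v,w,x}, so it must be t.
(r5,c4): row 5 has {s,u,v}; column 4 has {s,t,u,v,x}, so it must be w.
(r5,c6): row 5 has {s,u,v,w}; column 6 has {s,t,u,v,w}, so it must be x.
(r6,c1): row 6 has {s,t,v,x}; column 1 has {s,u,v,x}, so it must be w.
(r6,c3): row 6 has {s,t,v,w,x}; column 3 has {s,t,v,w,x}, so it must be u.
(r5,c1): row 5 has {s,u,v,w,x}; column 1 has {s,u,v,w,x}, so it must be t.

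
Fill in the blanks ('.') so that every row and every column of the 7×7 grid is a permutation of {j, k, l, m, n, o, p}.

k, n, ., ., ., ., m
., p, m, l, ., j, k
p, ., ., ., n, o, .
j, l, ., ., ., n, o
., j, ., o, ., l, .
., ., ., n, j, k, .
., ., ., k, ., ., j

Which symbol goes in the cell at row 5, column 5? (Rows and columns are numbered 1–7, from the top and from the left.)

k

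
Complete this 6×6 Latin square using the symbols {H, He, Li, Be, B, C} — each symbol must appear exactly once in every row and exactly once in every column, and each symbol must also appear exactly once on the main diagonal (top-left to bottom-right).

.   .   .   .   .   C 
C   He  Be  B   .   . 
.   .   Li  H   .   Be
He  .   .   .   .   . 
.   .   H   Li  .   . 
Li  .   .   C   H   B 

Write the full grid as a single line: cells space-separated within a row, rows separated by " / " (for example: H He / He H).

H Li B He Be C / C He Be B Li H / B C Li H He Be / He H C Be B Li / Be B H Li C He / Li Be He C H B

(r2,c5): row 2 has {He,Be,B,C}; column 5 has {H}, so it must be Li.
(r2,c6): row 2 has {He,Li,Be,B,C}; column 6 has {Be,B,C}, so it must be H.
(r3,c1): row 3 has {H,Li,Be}; column 1 has {He,Li,C}, so it must be B.
(r3,c2): row 3 has {H,Li,Be,B}; column 2 has {He}, so it must be C.
(r3,c5): row 3 has {H,Li,Be,B,C}; column 5 has {H,Li}, so it must be He.
(r4,c4): row 4 has {He}; column 4 has {H,Li,B,C}; the diagonal has {He,Li,B}, so it must be Be.
(r4,c6): row 4 has {He,Be}; column 6 has {H,Be,B,C}, so it must be Li.
(r5,c1): row 5 has {H,Li}; column 1 has {He,Li,B,C}, so it must be Be.
(r5,c2): row 5 has {H,Li,Be}; column 2 has {He,C}, so it must be B.
(r5,c5): row 5 has {H,Li,Be,B}; column 5 has {H,He,Li}; the diagonal has {He,Li,Be,B}, so it must be C.
(r5,c6): row 5 has {H,Li,Be,B,C}; column 6 has {H,Li,Be,B,C}, so it must be He.
(r6,c2): row 6 has {H,Li,B,C}; column 2 has {He,B,C}, so it must be Be.
(r6,c3): row 6 has {H,Li,Be,B,C}; column 3 has {H,Li,Be}, so it must be He.
(r1,c1): row 1 has {C}; column 1 has {He,Li,Be,B,C}; the diagonal has {He,Li,Be,B,C}, so it must be H.
(r1,c2): row 1 has {H,C}; column 2 has {He,Be,B,C}, so it must be Li.
(r1,c3): row 1 has {H,Li,C}; column 3 has {H,He,Li,Be}, so it must be B.
(r1,c4): row 1 has {H,Li,B,C}; column 4 has {H,Li,Be,B,C}, so it must be He.
(r1,c5): row 1 has {H,He,Li,B,C}; column 5 has {H,He,Li,C}, so it must be Be.
(r4,c2): row 4 has {He,Li,Be}; column 2 has {He,Li,Be,B,C}, so it must be H.
(r4,c3): row 4 has {H,He,Li,Be}; column 3 has {H,He,Li,Be,B}, so it must be C.
(r4,c5): row 4 has {H,He,Li,Be,C}; column 5 has {H,He,Li,Be,C}, so it must be B.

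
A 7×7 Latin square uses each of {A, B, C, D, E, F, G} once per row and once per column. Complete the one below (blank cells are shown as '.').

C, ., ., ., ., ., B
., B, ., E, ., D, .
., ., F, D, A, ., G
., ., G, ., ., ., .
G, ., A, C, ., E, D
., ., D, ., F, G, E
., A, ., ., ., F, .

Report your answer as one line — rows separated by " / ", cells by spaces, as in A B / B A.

C G E F D A B / F B C E G D A / B E F D A C G / E D G A C B F / G F A C B E D / A C D B F G E / D A B G E F C

Cell (r1,c3): row 1 has {B,C}; column 3 has {A,D,F,G} → E.
Cell (r1,c6): row 1 has {B,C,E}; column 6 has {D,E,F,G} → A.
Cell (r2,c3): row 2 has {B,D,E}; column 3 has {A,D,E,F,G} → C.
Cell (r2,c5): row 2 has {B,C,D,E}; column 5 has {A,F} → G.
Cell (r5,c2): row 5 has {A,C,D,E,G}; column 2 has {A,B} → F.
Cell (r5,c5): row 5 has {A,C,D,E,F,G}; column 5 has {A,F,G} → B.
Cell (r6,c2): row 6 has {D,E,F,G}; column 2 has {A,B,F} → C.
Cell (r7,c3): row 7 has {A,F}; column 3 has {A,C,D,E,F,G} → B.
Cell (r7,c4): row 7 has {A,B,F}; column 4 has {C,D,E} → G.
Cell (r7,c7): row 7 has {A,B,F,G}; column 7 has {B,D,E,G} → C.
Cell (r1,c4): row 1 has {A,B,C,E}; column 4 has {C,D,E,G} → F.
Cell (r1,c5): row 1 has {A,B,C,E,F}; column 5 has {A,B,F,G} → D.
Cell (r3,c2): row 3 has {A,D,F,G}; column 2 has {A,B,C,F} → E.
Cell (r4,c2): row 4 has {G}; column 2 has {A,B,C,E,F} → D.
Cell (r7,c5): row 7 has {A,B,C,F,G}; column 5 has {A,B,D,F,G} → E.
Cell (r1,c2): row 1 has {A,B,C,D,E,F}; column 2 has {A,B,C,D,E,F} → G.
Cell (r3,c1): row 3 has {A,D,E,F,G}; column 1 has {C,G} → B.
Cell (r3,c6): row 3 has {A,B,D,E,F,G}; column 6 has {A,D,E,F,G} → C.
Cell (r4,c5): row 4 has {D,G}; column 5 has {A,B,D,E,F,G} → C.
Cell (r4,c6): row 4 has {C,D,G}; column 6 has {A,C,D,E,F,G} → B.
Cell (r6,c1): row 6 has {C,D,E,F,G}; column 1 has {B,C,G} → A.
Cell (r6,c4): row 6 has {A,C,D,E,F,G}; column 4 has {C,D,E,F,G} → B.
Cell (r7,c1): row 7 has {A,B,C,E,F,G}; column 1 has {A,B,C,G} → D.
Cell (r2,c1): row 2 has {B,C,D,E,G}; column 1 has {A,B,C,D,G} → F.
Cell (r2,c7): row 2 has {B,C,D,E,F,G}; column 7 has {B,C,D,E,G} → A.
Cell (r4,c1): row 4 has {B,C,D,G}; column 1 has {A,B,C,D,F,G} → E.
Cell (r4,c4): row 4 has {B,C,D,E,G}; column 4 has {B,C,D,E,F,G} → A.
Cell (r4,c7): row 4 has {A,B,C,D,E,G}; column 7 has {A,B,C,D,E,G} → F.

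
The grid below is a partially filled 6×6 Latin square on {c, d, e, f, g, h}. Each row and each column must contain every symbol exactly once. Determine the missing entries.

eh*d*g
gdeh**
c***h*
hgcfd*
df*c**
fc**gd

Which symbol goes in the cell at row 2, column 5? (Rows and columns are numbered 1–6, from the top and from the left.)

row 1 has {d,e,g,h}; column 3 has {c,e} — only f is left for (r1,c3).
row 1 has {d,e,f,g,h}; column 5 has {d,g,h} — only c is left for (r1,c5).
row 2 has {d,e,g,h}; column 5 has {c,d,g,h} — only f is left for (r2,c5).

f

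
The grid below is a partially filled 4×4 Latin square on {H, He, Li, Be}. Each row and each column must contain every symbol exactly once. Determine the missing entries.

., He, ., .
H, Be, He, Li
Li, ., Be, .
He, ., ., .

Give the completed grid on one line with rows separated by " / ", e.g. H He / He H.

Be He Li H / H Be He Li / Li H Be He / He Li H Be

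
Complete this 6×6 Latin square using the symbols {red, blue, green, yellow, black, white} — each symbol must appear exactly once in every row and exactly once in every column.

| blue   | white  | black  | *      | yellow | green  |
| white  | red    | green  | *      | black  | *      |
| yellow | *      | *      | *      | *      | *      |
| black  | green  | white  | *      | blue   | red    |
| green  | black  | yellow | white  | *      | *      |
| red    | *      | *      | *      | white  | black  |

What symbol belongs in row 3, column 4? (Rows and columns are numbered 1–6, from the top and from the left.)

black

(r1,c4) = red
(r3,c2) = blue
(r3,c3) = red
(r3,c5) = green
(r3,c6) = white
(r4,c4) = yellow
(r5,c5) = red
(r5,c6) = blue
(r6,c2) = yellow
(r6,c3) = blue
(r6,c4) = green
(r2,c4) = blue
(r2,c6) = yellow
(r3,c4) = black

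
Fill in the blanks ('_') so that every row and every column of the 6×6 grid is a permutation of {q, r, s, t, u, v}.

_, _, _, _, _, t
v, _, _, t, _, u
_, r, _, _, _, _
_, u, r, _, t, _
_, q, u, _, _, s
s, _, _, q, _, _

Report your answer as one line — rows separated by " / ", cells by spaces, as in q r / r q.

r v s u q t / v s q t r u / u r t v s q / q u r s t v / t q u r v s / s t v q u r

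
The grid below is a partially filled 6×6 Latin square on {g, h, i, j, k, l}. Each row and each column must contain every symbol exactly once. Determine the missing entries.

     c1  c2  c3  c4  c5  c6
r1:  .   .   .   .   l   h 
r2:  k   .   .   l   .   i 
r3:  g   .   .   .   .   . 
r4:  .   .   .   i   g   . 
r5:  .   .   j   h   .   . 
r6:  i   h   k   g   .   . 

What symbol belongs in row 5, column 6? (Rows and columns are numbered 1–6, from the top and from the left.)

(r1,c1) = j
(r1,c4) = k
(r3,c4) = j
(r5,c1) = l
(r6,c5) = j
(r6,c6) = l
(r2,c5) = h
(r3,c6) = k
(r4,c1) = h
(r4,c3) = l
(r4,c6) = j
(r5,c6) = g

g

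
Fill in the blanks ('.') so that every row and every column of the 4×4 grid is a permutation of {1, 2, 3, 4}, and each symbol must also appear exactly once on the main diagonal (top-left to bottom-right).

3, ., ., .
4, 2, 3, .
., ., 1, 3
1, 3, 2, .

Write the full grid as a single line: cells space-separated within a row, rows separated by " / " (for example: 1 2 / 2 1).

(r1,c3) = 4
(r2,c4) = 1
(r3,c1) = 2
(r3,c2) = 4
(r4,c4) = 4
(r1,c2) = 1
(r1,c4) = 2

3 1 4 2 / 4 2 3 1 / 2 4 1 3 / 1 3 2 4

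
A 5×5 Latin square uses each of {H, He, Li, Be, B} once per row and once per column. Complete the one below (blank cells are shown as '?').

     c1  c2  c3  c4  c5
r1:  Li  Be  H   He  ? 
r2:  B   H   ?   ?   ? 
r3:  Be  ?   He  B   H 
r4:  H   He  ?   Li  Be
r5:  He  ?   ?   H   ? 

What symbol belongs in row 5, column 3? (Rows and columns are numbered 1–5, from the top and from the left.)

Be

(r1,c5) = B
(r2,c4) = Be
(r3,c2) = Li
(r4,c3) = B
(r5,c2) = B
(r5,c5) = Li
(r2,c3) = Li
(r2,c5) = He
(r5,c3) = Be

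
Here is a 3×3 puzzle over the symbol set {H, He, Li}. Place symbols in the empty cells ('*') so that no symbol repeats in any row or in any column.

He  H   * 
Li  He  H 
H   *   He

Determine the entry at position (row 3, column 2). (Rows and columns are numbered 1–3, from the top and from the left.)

Li

At row 1, column 3: row 1 has {H,He}; column 3 has {H,He}; that leaves Li.
At row 3, column 2: row 3 has {H,He}; column 2 has {H,He}; that leaves Li.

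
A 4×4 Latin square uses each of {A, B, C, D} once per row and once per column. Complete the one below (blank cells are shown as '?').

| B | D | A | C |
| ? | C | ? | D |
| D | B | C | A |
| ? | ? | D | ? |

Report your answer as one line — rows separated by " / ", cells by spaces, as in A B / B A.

B D A C / A C B D / D B C A / C A D B

At row 2, column 1: row 2 has {C,D}; column 1 has {B,D}; that leaves A.
At row 2, column 3: row 2 has {A,C,D}; column 3 has {A,C,D}; that leaves B.
At row 4, column 1: row 4 has {D}; column 1 has {A,B,D}; that leaves C.
At row 4, column 2: row 4 has {C,D}; column 2 has {B,C,D}; that leaves A.
At row 4, column 4: row 4 has {A,C,D}; column 4 has {A,C,D}; that leaves B.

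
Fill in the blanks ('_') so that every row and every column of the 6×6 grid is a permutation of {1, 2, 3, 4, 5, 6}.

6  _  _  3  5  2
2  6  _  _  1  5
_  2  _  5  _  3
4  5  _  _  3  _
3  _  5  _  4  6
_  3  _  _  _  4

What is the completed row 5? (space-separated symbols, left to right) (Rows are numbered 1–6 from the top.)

3 1 5 2 4 6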